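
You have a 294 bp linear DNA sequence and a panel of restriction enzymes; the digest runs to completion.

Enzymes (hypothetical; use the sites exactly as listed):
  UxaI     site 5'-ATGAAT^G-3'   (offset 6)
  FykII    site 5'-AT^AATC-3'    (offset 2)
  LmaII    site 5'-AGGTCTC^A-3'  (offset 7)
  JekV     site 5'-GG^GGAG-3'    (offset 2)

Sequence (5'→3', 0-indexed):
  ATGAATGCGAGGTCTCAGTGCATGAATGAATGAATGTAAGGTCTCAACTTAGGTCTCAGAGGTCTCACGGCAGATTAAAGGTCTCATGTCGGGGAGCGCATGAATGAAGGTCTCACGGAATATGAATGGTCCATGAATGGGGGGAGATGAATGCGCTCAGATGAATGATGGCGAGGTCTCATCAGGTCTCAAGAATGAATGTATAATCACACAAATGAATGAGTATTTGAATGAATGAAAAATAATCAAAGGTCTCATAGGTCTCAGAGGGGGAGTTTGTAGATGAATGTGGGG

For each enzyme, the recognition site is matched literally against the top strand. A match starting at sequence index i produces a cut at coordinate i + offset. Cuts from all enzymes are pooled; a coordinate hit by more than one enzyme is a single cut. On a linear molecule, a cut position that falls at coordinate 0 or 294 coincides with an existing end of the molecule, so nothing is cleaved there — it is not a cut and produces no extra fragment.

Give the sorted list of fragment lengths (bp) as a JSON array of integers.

[4,4,4,4,6,6,6,7,7,9,9,9,10,10,10,10,10,11,11,12,13,13,13,14,14,16,16,17,19]

Site scan:
  UxaI ATGAATG/6: at [0, 21, 25, 29, 99, 121, 132, 146, 160, 194, 214, 230, 282] ⇒ [6, 27, 31, 35, 105, 127, 138, 152, 166, 200, 220, 236, 288]
  FykII ATAATC/2: at [202, 241] ⇒ [204, 243]
  LmaII AGGTCTCA/7: at [9, 38, 50, 59, 78, 107, 173, 183, 249, 258] ⇒ [16, 45, 57, 66, 85, 114, 180, 190, 256, 265]
  JekV GGGGAG/2: at [90, 140, 269] ⇒ [92, 142, 271]

Pooled cuts: [6, 16, 27, 31, 35, 45, 57, 66, 85, 92, 105, 114, 127, 138, 142, 152, 166, 180, 190, 200, 204, 220, 236, 243, 256, 265, 271, 288]

Fragments:
  [0,6): 6 bp
  [6,16): 10 bp
  [16,27): 11 bp
  [27,31): 4 bp
  [31,35): 4 bp
  [35,45): 10 bp
  [45,57): 12 bp
  [57,66): 9 bp
  [66,85): 19 bp
  [85,92): 7 bp
  [92,105): 13 bp
  [105,114): 9 bp
  [114,127): 13 bp
  [127,138): 11 bp
  [138,142): 4 bp
  [142,152): 10 bp
  [152,166): 14 bp
  [166,180): 14 bp
  [180,190): 10 bp
  [190,200): 10 bp
  [200,204): 4 bp
  [204,220): 16 bp
  [220,236): 16 bp
  [236,243): 7 bp
  [243,256): 13 bp
  [256,265): 9 bp
  [265,271): 6 bp
  [271,288): 17 bp
  [288,294): 6 bp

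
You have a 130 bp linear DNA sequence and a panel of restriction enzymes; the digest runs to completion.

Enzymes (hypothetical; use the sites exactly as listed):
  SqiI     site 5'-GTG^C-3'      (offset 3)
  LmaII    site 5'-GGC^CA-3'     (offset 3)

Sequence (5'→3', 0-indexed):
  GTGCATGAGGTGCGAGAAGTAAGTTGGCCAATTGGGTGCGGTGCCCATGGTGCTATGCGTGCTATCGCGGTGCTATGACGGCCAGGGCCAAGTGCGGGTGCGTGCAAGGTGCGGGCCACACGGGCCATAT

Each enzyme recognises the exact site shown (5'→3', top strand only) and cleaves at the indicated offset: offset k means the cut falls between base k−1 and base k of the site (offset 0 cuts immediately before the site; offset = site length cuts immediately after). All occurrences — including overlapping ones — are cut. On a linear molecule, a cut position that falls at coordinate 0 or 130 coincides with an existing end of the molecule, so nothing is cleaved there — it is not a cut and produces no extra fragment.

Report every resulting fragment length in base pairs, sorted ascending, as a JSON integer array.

[3,4,5,5,5,6,6,6,7,9,9,9,9,10,10,11,16]

Site scan:
  SqiI GTGC/3: at [0, 9, 35, 40, 49, 58, 69, 91, 97, 101, 108] ⇒ [3, 12, 38, 43, 52, 61, 72, 94, 100, 104, 111]
  LmaII GGCCA/3: at [25, 79, 85, 113, 122] ⇒ [28, 82, 88, 116, 125]

All cut coordinates (distinct, sorted): [3, 12, 28, 38, 43, 52, 61, 72, 82, 88, 94, 100, 104, 111, 116, 125]

Fragment lengths:
  [0,3): 3 bp
  [3,12): 9 bp
  [12,28): 16 bp
  [28,38): 10 bp
  [38,43): 5 bp
  [43,52): 9 bp
  [52,61): 9 bp
  [61,72): 11 bp
  [72,82): 10 bp
  [82,88): 6 bp
  [88,94): 6 bp
  [94,100): 6 bp
  [100,104): 4 bp
  [104,111): 7 bp
  [111,116): 5 bp
  [116,125): 9 bp
  [125,130): 5 bp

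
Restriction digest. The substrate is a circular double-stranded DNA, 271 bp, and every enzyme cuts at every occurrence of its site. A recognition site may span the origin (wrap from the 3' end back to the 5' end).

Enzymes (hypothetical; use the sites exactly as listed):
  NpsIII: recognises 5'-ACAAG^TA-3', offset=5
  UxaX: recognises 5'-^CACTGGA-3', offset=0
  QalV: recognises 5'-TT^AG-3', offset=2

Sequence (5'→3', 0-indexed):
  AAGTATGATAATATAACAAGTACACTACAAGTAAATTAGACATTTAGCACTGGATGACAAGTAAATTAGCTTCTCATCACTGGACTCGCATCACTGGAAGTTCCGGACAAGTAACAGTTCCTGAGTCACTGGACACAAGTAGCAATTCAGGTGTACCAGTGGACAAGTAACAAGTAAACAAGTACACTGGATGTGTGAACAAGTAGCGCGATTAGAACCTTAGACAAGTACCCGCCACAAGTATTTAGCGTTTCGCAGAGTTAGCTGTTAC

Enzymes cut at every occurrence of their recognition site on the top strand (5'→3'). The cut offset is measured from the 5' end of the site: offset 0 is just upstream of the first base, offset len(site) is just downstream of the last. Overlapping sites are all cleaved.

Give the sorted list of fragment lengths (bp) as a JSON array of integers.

Scan for sites:
  NpsIII (ACAAGTA, off=5): starts [15, 26, 56, 106, 134, 162, 169, 177, 198, 223, 236, 269] → cuts [3, 20, 31, 61, 111, 139, 167, 174, 182, 203, 228, 241]
  UxaX (CACTGGA, off=0): starts [47, 77, 91, 126, 184] → cuts [47, 77, 91, 126, 184]
  QalV (TTAG, off=2): starts [35, 43, 65, 211, 219, 244, 260] → cuts [37, 45, 67, 213, 221, 246, 262]

All cut coordinates (distinct, sorted): [3, 20, 31, 37, 45, 47, 61, 67, 77, 91, 111, 126, 139, 167, 174, 182, 184, 203, 213, 221, 228, 241, 246, 262]

Fragment lengths:
  3→20: 17 bp
  20→31: 11 bp
  31→37: 6 bp
  37→45: 8 bp
  45→47: 2 bp
  47→61: 14 bp
  61→67: 6 bp
  67→77: 10 bp
  77→91: 14 bp
  91→111: 20 bp
  111→126: 15 bp
  126→139: 13 bp
  139→167: 28 bp
  167→174: 7 bp
  174→182: 8 bp
  182→184: 2 bp
  184→203: 19 bp
  203→213: 10 bp
  213→221: 8 bp
  221→228: 7 bp
  228→241: 13 bp
  241→246: 5 bp
  246→262: 16 bp
  262→3 (wrap): 271-262+3 = 12 bp

[2,2,5,6,6,7,7,8,8,8,10,10,11,12,13,13,14,14,15,16,17,19,20,28]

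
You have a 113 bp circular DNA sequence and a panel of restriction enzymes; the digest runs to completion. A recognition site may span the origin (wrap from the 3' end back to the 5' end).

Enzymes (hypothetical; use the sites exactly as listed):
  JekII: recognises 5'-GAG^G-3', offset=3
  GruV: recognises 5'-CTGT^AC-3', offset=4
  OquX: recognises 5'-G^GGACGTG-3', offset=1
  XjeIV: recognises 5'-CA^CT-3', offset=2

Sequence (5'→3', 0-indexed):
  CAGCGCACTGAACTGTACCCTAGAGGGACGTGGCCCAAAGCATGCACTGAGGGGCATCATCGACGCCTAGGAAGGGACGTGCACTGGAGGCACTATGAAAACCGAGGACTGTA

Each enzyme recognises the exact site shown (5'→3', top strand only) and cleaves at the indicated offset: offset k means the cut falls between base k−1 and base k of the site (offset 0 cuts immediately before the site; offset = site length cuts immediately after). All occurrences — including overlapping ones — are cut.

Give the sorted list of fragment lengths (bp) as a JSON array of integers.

[3,5,6,6,8,9,9,9,14,21,23]

Scan for sites:
  JekII GAGG/3: at [22, 48, 86, 103] ⇒ [25, 51, 89, 106]
  GruV CTGTAC/4: at [12, 108] ⇒ [16, 112]
  OquX GGGACGTG/1: at [24, 73] ⇒ [25, 74]
  XjeIV CACT/2: at [5, 44, 81, 90] ⇒ [7, 46, 83, 92]

Pooled cuts: [7, 16, 25, 46, 51, 74, 83, 89, 92, 106, 112]

Fragment lengths:
  7→16: 9 bp
  16→25: 9 bp
  25→46: 21 bp
  46→51: 5 bp
  51→74: 23 bp
  74→83: 9 bp
  83→89: 6 bp
  89→92: 3 bp
  92→106: 14 bp
  106→112: 6 bp
  112→7 (wrap): 113-112+7 = 8 bp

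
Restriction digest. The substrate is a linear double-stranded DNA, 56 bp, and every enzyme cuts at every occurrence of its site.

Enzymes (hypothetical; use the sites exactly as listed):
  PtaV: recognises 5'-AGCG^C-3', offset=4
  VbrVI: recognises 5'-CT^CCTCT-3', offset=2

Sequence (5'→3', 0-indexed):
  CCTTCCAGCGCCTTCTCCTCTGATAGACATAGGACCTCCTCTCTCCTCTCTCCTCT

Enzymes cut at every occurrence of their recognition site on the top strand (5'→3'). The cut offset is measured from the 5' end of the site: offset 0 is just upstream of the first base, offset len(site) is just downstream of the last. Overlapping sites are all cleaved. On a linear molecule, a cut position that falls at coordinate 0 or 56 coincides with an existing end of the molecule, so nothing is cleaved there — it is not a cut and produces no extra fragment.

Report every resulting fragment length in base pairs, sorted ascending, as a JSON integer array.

Per-enzyme occurrences:
  PtaV (AGCGC, off=4): starts [6] → cuts [10]
  VbrVI (CTCCTCT, off=2): starts [14, 35, 42, 49] → cuts [16, 37, 44, 51]

All cut coordinates (distinct, sorted): [10, 16, 37, 44, 51]

Fragments:
  [0,10): 10 bp
  [10,16): 6 bp
  [16,37): 21 bp
  [37,44): 7 bp
  [44,51): 7 bp
  [51,56): 5 bp

[5,6,7,7,10,21]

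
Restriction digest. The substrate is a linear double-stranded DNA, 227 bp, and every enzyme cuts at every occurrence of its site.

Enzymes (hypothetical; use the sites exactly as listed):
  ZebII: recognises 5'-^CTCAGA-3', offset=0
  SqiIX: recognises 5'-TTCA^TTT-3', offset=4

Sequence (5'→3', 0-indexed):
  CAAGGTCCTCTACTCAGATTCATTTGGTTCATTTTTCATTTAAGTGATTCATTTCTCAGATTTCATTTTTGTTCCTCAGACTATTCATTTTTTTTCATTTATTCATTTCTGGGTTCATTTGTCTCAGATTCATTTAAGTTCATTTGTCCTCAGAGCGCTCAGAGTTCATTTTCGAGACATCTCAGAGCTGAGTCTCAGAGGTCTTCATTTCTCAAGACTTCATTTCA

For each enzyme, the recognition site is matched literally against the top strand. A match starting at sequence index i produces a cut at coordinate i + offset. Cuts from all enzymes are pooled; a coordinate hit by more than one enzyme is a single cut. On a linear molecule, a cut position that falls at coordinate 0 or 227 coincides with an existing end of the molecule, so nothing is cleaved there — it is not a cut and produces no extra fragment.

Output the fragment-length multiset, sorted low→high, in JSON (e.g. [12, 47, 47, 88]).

[3,5,5,6,7,8,9,9,9,10,10,10,10,11,11,12,12,12,13,13,13,14,15]

Scan for sites:
  ZebII CTCAGA/0: at [12, 54, 74, 122, 148, 157, 180, 193] ⇒ [12, 54, 74, 122, 148, 157, 180, 193]
  SqiIX TTCATTT/4: at [18, 27, 34, 47, 61, 83, 93, 101, 113, 128, 138, 164, 203, 218] ⇒ [22, 31, 38, 51, 65, 87, 97, 105, 117, 132, 142, 168, 207, 222]

All cut coordinates (distinct, sorted): [12, 22, 31, 38, 51, 54, 65, 74, 87, 97, 105, 117, 122, 132, 142, 148, 157, 168, 180, 193, 207, 222]

Fragments:
  [0,12): 12 bp
  [12,22): 10 bp
  [22,31): 9 bp
  [31,38): 7 bp
  [38,51): 13 bp
  [51,54): 3 bp
  [54,65): 11 bp
  [65,74): 9 bp
  [74,87): 13 bp
  [87,97): 10 bp
  [97,105): 8 bp
  [105,117): 12 bp
  [117,122): 5 bp
  [122,132): 10 bp
  [132,142): 10 bp
  [142,148): 6 bp
  [148,157): 9 bp
  [157,168): 11 bp
  [168,180): 12 bp
  [180,193): 13 bp
  [193,207): 14 bp
  [207,222): 15 bp
  [222,227): 5 bp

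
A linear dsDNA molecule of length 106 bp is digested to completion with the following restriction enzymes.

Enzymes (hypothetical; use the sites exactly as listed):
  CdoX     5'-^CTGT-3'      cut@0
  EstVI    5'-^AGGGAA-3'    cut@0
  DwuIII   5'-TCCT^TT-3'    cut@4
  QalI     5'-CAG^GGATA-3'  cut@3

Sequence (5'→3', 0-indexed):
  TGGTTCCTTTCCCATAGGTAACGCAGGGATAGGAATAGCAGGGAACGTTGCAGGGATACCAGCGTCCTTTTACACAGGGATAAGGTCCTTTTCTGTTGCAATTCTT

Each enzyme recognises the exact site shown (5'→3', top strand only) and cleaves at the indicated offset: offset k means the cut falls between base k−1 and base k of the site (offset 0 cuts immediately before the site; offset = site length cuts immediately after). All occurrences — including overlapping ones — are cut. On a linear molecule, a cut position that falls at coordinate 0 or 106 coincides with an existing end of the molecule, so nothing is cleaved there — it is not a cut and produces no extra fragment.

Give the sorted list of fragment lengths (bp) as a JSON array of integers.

Scan for sites:
  CdoX (CTGT, off=0): starts [92] → cuts [92]
  EstVI (AGGGAA, off=0): starts [39] → cuts [39]
  DwuIII (TCCTTT, off=4): starts [4, 64, 85] → cuts [8, 68, 89]
  QalI (CAGGGATA, off=3): starts [23, 50, 74] → cuts [26, 53, 77]

Pooled cuts: [8, 26, 39, 53, 68, 77, 89, 92]

Fragments:
  [0,8): 8 bp
  [8,26): 18 bp
  [26,39): 13 bp
  [39,53): 14 bp
  [53,68): 15 bp
  [68,77): 9 bp
  [77,89): 12 bp
  [89,92): 3 bp
  [92,106): 14 bp

[3,8,9,12,13,14,14,15,18]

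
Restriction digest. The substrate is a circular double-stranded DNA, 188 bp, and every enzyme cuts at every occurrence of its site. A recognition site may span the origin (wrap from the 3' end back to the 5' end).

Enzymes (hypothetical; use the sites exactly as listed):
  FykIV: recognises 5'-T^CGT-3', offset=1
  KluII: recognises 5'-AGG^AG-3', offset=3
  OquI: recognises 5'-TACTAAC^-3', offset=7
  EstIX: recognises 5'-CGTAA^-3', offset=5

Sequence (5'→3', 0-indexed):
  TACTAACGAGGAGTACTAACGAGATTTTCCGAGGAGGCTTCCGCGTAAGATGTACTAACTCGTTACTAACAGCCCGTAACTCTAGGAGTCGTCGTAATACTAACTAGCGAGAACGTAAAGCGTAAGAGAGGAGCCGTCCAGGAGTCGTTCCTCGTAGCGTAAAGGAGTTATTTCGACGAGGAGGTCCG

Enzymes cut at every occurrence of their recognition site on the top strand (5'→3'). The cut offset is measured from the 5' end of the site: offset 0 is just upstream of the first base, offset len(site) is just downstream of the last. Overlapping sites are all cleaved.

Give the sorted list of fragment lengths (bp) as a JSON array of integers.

Per-enzyme occurrences:
  FykIV TCGT/1: at [59, 88, 91, 144, 151] ⇒ [60, 89, 92, 145, 152]
  KluII AGGAG/3: at [8, 31, 83, 128, 139, 162, 178] ⇒ [11, 34, 86, 131, 142, 165, 181]
  OquI TACTAAC/7: at [0, 13, 52, 63, 97] ⇒ [7, 20, 59, 70, 104]
  EstIX CGTAA/5: at [43, 74, 92, 113, 120, 157] ⇒ [48, 79, 97, 118, 125, 162]

Pooled cuts: [7, 11, 20, 34, 48, 59, 60, 70, 79, 86, 89, 92, 97, 104, 118, 125, 131, 142, 145, 152, 162, 165, 181]

Fragment lengths:
  7→11: 4 bp
  11→20: 9 bp
  20→34: 14 bp
  34→48: 14 bp
  48→59: 11 bp
  59→60: 1 bp
  60→70: 10 bp
  70→79: 9 bp
  79→86: 7 bp
  86→89: 3 bp
  89→92: 3 bp
  92→97: 5 bp
  97→104: 7 bp
  104→118: 14 bp
  118→125: 7 bp
  125→131: 6 bp
  131→142: 11 bp
  142→145: 3 bp
  145→152: 7 bp
  152→162: 10 bp
  162→165: 3 bp
  165→181: 16 bp
  181→7 (wrap): 188-181+7 = 14 bp

[1,3,3,3,3,4,5,6,7,7,7,7,9,9,10,10,11,11,14,14,14,14,16]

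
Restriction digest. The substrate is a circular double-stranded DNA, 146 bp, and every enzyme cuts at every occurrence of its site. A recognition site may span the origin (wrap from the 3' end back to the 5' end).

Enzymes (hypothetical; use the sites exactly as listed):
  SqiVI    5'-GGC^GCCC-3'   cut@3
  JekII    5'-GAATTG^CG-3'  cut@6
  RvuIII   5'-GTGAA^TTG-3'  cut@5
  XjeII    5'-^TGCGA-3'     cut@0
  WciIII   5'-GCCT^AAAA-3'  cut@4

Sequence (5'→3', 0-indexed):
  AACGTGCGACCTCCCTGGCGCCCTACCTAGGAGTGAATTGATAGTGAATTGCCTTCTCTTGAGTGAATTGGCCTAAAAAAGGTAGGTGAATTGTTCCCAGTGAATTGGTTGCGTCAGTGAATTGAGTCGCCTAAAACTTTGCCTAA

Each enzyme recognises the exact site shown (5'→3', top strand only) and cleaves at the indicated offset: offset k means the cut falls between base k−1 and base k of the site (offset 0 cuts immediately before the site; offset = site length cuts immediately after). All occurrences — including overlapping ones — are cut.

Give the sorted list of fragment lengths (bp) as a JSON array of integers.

[6,7,11,11,12,14,15,16,17,18,19]

Site scan:
  SqiVI (GGCGCCC, off=3): starts [16] → cuts [19]
  JekII (GAATTGCG, off=6): no sites
  RvuIII (GTGAATTG, off=5): starts [32, 43, 62, 85, 99, 116] → cuts [37, 48, 67, 90, 104, 121]
  XjeII (TGCGA, off=0): starts [4] → cuts [4]
  WciIII (GCCTAAAA, off=4): starts [70, 128, 140] → cuts [74, 132, 144]

Pooled cuts: [4, 19, 37, 48, 67, 74, 90, 104, 121, 132, 144]

Fragment lengths:
  4→19: 15 bp
  19→37: 18 bp
  37→48: 11 bp
  48→67: 19 bp
  67→74: 7 bp
  74→90: 16 bp
  90→104: 14 bp
  104→121: 17 bp
  121→132: 11 bp
  132→144: 12 bp
  144→4 (wrap): 146-144+4 = 6 bp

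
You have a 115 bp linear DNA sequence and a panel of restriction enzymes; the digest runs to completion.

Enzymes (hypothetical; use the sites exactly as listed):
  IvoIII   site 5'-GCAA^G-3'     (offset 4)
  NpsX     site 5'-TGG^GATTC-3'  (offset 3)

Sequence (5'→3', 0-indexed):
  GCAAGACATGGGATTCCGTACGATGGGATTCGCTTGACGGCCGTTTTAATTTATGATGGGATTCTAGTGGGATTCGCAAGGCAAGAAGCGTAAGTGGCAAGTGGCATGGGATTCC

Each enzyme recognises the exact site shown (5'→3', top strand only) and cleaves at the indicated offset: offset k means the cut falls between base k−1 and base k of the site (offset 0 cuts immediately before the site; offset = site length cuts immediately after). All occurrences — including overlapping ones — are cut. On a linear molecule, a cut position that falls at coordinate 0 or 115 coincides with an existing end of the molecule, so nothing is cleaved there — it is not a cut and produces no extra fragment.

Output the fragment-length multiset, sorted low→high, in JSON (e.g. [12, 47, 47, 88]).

Per-enzyme occurrences:
  IvoIII GCAAG/4: at [0, 75, 80, 96] ⇒ [4, 79, 84, 100]
  NpsX TGGGATTC/3: at [8, 23, 56, 67, 106] ⇒ [11, 26, 59, 70, 109]

All cut coordinates (distinct, sorted): [4, 11, 26, 59, 70, 79, 84, 100, 109]

Fragments:
  [0,4): 4 bp
  [4,11): 7 bp
  [11,26): 15 bp
  [26,59): 33 bp
  [59,70): 11 bp
  [70,79): 9 bp
  [79,84): 5 bp
  [84,100): 16 bp
  [100,109): 9 bp
  [109,115): 6 bp

[4,5,6,7,9,9,11,15,16,33]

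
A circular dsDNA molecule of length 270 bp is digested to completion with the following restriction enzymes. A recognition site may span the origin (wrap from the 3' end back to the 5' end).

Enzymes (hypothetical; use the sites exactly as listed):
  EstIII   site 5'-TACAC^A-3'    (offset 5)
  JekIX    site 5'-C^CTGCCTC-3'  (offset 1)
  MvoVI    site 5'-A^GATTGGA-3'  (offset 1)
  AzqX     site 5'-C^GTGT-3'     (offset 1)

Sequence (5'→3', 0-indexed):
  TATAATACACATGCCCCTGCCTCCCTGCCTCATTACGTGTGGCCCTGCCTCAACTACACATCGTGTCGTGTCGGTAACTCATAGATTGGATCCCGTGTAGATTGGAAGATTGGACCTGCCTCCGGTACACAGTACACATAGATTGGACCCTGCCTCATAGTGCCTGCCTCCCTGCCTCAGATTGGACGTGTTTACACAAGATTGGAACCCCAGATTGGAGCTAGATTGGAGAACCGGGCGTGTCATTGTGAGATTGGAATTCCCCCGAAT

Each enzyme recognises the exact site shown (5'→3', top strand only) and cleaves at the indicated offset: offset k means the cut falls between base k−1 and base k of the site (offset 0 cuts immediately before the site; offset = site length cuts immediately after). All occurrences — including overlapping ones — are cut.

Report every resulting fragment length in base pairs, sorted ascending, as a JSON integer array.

[2,3,3,5,5,6,7,8,8,8,8,8,8,8,9,10,11,11,12,12,13,14,15,15,16,16,29]

Site scan:
  EstIII TACACA/5: at [5, 54, 125, 132, 192] ⇒ [10, 59, 130, 137, 197]
  JekIX CCTGCCTC/1: at [15, 23, 43, 114, 148, 162, 170] ⇒ [16, 24, 44, 115, 149, 163, 171]
  MvoVI AGATTGGA/1: at [82, 98, 106, 139, 178, 198, 211, 222, 250] ⇒ [83, 99, 107, 140, 179, 199, 212, 223, 251]
  AzqX CGTGT/1: at [35, 61, 66, 93, 186, 238] ⇒ [36, 62, 67, 94, 187, 239]

All cut coordinates (distinct, sorted): [10, 16, 24, 36, 44, 59, 62, 67, 83, 94, 99, 107, 115, 130, 137, 140, 149, 163, 171, 179, 187, 197, 199, 212, 223, 239, 251]

Fragments:
  10→16: 6 bp
  16→24: 8 bp
  24→36: 12 bp
  36→44: 8 bp
  44→59: 15 bp
  59→62: 3 bp
  62→67: 5 bp
  67→83: 16 bp
  83→94: 11 bp
  94→99: 5 bp
  99→107: 8 bp
  107→115: 8 bp
  115→130: 15 bp
  130→137: 7 bp
  137→140: 3 bp
  140→149: 9 bp
  149→163: 14 bp
  163→171: 8 bp
  171→179: 8 bp
  179→187: 8 bp
  187→197: 10 bp
  197→199: 2 bp
  199→212: 13 bp
  212→223: 11 bp
  223→239: 16 bp
  239→251: 12 bp
  251→10 (wrap): 270-251+10 = 29 bp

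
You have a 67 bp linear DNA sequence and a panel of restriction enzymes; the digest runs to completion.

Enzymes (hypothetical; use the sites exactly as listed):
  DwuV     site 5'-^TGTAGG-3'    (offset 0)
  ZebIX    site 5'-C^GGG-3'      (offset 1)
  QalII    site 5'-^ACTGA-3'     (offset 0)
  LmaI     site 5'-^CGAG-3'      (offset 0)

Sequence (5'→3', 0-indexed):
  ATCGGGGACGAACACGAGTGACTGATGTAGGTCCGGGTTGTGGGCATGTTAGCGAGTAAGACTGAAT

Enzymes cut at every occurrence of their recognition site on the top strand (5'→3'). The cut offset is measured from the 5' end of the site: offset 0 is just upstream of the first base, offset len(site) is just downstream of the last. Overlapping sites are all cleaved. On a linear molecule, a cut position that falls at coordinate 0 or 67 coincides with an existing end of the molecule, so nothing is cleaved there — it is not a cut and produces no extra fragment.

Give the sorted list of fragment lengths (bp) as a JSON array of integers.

[3,5,6,7,8,9,11,18]

Per-enzyme occurrences:
  DwuV (TGTAGG, off=0): starts [25] → cuts [25]
  ZebIX (CGGG, off=1): starts [2, 33] → cuts [3, 34]
  QalII (ACTGA, off=0): starts [20, 60] → cuts [20, 60]
  LmaI (CGAG, off=0): starts [14, 52] → cuts [14, 52]

All cut coordinates (distinct, sorted): [3, 14, 20, 25, 34, 52, 60]

Fragment lengths:
  [0,3): 3 bp
  [3,14): 11 bp
  [14,20): 6 bp
  [20,25): 5 bp
  [25,34): 9 bp
  [34,52): 18 bp
  [52,60): 8 bp
  [60,67): 7 bp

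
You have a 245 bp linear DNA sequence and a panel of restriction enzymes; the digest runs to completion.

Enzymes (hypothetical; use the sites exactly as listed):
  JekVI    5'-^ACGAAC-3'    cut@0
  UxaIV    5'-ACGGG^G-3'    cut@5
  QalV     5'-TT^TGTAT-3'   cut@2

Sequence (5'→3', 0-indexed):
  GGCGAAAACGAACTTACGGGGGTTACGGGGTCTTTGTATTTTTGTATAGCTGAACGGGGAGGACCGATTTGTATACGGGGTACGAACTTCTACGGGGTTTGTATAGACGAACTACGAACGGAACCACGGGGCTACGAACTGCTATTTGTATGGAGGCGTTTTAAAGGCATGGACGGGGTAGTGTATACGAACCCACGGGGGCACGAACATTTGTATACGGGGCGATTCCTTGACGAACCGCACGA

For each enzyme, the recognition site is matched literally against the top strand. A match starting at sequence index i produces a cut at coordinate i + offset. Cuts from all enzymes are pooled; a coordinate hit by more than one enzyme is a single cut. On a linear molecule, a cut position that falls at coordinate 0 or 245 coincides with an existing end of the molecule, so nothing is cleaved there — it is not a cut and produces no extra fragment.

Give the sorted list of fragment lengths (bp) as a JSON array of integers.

[2,3,3,3,5,7,7,7,8,9,9,9,10,10,11,11,13,13,13,13,15,16,17,31]

Per-enzyme occurrences:
  JekVI (ACGAAC, off=0): starts [7, 81, 106, 113, 133, 186, 202, 232] → cuts [7, 81, 106, 113, 133, 186, 202, 232]
  UxaIV (ACGGGG, off=5): starts [15, 24, 53, 74, 91, 125, 172, 194, 216] → cuts [20, 29, 58, 79, 96, 130, 177, 199, 221]
  QalV (TTTGTAT, off=2): starts [32, 40, 67, 97, 144, 209] → cuts [34, 42, 69, 99, 146, 211]

Pooled cuts: [7, 20, 29, 34, 42, 58, 69, 79, 81, 96, 99, 106, 113, 130, 133, 146, 177, 186, 199, 202, 211, 221, 232]

Fragment lengths:
  [0,7): 7 bp
  [7,20): 13 bp
  [20,29): 9 bp
  [29,34): 5 bp
  [34,42): 8 bp
  [42,58): 16 bp
  [58,69): 11 bp
  [69,79): 10 bp
  [79,81): 2 bp
  [81,96): 15 bp
  [96,99): 3 bp
  [99,106): 7 bp
  [106,113): 7 bp
  [113,130): 17 bp
  [130,133): 3 bp
  [133,146): 13 bp
  [146,177): 31 bp
  [177,186): 9 bp
  [186,199): 13 bp
  [199,202): 3 bp
  [202,211): 9 bp
  [211,221): 10 bp
  [221,232): 11 bp
  [232,245): 13 bp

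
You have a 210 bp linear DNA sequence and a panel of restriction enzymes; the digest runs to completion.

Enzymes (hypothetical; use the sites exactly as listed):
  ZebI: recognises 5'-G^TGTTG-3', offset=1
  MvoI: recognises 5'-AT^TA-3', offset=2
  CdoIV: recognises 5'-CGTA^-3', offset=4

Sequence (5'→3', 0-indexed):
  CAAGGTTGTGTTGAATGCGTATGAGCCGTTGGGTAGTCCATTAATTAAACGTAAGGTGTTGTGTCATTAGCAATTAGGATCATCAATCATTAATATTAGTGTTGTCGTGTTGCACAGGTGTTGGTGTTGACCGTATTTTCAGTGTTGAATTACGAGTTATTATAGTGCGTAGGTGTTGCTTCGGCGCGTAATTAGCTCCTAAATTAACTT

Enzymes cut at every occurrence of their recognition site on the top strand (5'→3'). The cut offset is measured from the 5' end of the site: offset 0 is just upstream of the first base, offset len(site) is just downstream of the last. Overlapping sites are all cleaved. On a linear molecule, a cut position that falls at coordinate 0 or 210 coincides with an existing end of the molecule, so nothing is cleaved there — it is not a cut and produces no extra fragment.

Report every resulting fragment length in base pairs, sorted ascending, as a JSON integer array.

[2,2,3,3,4,6,6,6,7,7,8,8,8,8,10,11,11,11,11,12,13,16,17,20]

Per-enzyme occurrences:
  ZebI (GTGTTG, off=1): starts [7, 55, 98, 106, 117, 123, 141, 172] → cuts [8, 56, 99, 107, 118, 124, 142, 173]
  MvoI (ATTA, off=2): starts [39, 43, 65, 72, 88, 94, 148, 158, 190, 202] → cuts [41, 45, 67, 74, 90, 96, 150, 160, 192, 204]
  CdoIV (CGTA, off=4): starts [17, 49, 131, 167, 186] → cuts [21, 53, 135, 171, 190]

All cut coordinates (distinct, sorted): [8, 21, 41, 45, 53, 56, 67, 74, 90, 96, 99, 107, 118, 124, 135, 142, 150, 160, 171, 173, 190, 192, 204]

Fragment lengths:
  [0,8): 8 bp
  [8,21): 13 bp
  [21,41): 20 bp
  [41,45): 4 bp
  [45,53): 8 bp
  [53,56): 3 bp
  [56,67): 11 bp
  [67,74): 7 bp
  [74,90): 16 bp
  [90,96): 6 bp
  [96,99): 3 bp
  [99,107): 8 bp
  [107,118): 11 bp
  [118,124): 6 bp
  [124,135): 11 bp
  [135,142): 7 bp
  [142,150): 8 bp
  [150,160): 10 bp
  [160,171): 11 bp
  [171,173): 2 bp
  [173,190): 17 bp
  [190,192): 2 bp
  [192,204): 12 bp
  [204,210): 6 bp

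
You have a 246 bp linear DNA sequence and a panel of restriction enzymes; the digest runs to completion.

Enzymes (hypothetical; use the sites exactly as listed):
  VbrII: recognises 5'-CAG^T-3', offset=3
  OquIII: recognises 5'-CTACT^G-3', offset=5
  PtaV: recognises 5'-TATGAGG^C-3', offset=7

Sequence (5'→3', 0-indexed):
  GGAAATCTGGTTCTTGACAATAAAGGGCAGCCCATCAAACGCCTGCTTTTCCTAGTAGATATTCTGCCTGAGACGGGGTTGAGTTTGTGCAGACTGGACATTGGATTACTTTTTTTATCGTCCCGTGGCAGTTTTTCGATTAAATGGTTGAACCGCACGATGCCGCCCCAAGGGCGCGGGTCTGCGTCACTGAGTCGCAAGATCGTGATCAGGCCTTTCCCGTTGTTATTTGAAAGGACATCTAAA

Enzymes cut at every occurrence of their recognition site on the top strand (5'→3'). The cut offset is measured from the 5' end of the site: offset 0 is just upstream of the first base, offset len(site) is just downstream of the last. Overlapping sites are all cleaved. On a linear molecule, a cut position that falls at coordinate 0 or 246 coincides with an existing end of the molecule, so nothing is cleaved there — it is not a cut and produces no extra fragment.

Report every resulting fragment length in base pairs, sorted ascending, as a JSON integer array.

[115,131]

Per-enzyme occurrences:
  VbrII CAGT/3: at [128] ⇒ [131]
  OquIII (CTACTG, off=5): no sites
  PtaV (TATGAGGC, off=7): no sites

All cut coordinates (distinct, sorted): [131]

Fragment lengths:
  [0,131): 131 bp
  [131,246): 115 bp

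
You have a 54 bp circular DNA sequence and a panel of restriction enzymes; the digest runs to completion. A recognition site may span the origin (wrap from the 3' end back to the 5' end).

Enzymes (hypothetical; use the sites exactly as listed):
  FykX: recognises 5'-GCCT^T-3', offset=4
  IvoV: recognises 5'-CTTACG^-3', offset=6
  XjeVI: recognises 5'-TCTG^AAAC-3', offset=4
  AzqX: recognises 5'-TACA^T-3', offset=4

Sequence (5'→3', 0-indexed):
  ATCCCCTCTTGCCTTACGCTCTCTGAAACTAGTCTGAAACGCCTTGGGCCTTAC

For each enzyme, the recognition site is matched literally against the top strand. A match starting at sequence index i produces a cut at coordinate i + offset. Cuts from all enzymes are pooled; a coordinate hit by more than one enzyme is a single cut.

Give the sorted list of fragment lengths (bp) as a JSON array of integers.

Scan for sites:
  FykX GCCTT/4: at [10, 40, 47] ⇒ [14, 44, 51]
  IvoV CTTACG/6: at [12] ⇒ [18]
  XjeVI TCTGAAAC/4: at [21, 32] ⇒ [25, 36]
  AzqX TACAT/4: at [51] ⇒ [1]

All cut coordinates (distinct, sorted): [1, 14, 18, 25, 36, 44, 51]

Fragments:
  1→14: 13 bp
  14→18: 4 bp
  18→25: 7 bp
  25→36: 11 bp
  36→44: 8 bp
  44→51: 7 bp
  51→1 (wrap): 54-51+1 = 4 bp

[4,4,7,7,8,11,13]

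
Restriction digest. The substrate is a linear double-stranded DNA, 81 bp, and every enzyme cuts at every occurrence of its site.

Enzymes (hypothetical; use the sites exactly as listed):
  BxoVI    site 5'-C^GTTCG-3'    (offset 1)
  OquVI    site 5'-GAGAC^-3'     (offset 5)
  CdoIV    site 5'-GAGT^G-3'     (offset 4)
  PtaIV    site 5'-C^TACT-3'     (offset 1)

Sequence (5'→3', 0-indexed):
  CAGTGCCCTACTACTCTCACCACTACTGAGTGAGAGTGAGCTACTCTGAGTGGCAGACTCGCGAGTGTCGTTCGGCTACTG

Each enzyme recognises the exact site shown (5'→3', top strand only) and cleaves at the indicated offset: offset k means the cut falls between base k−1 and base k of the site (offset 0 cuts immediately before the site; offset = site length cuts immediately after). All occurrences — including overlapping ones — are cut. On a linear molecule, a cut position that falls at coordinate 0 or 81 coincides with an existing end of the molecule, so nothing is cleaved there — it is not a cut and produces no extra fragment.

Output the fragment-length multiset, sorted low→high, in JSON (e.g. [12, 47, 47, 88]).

Scan for sites:
  BxoVI CGTTCG/1: at [68] ⇒ [69]
  OquVI (GAGAC, off=5): no sites
  CdoIV GAGTG/4: at [27, 33, 47, 62] ⇒ [31, 37, 51, 66]
  PtaIV CTACT/1: at [7, 10, 22, 40, 75] ⇒ [8, 11, 23, 41, 76]

All cut coordinates (distinct, sorted): [8, 11, 23, 31, 37, 41, 51, 66, 69, 76]

Fragment lengths:
  [0,8): 8 bp
  [8,11): 3 bp
  [11,23): 12 bp
  [23,31): 8 bp
  [31,37): 6 bp
  [37,41): 4 bp
  [41,51): 10 bp
  [51,66): 15 bp
  [66,69): 3 bp
  [69,76): 7 bp
  [76,81): 5 bp

[3,3,4,5,6,7,8,8,10,12,15]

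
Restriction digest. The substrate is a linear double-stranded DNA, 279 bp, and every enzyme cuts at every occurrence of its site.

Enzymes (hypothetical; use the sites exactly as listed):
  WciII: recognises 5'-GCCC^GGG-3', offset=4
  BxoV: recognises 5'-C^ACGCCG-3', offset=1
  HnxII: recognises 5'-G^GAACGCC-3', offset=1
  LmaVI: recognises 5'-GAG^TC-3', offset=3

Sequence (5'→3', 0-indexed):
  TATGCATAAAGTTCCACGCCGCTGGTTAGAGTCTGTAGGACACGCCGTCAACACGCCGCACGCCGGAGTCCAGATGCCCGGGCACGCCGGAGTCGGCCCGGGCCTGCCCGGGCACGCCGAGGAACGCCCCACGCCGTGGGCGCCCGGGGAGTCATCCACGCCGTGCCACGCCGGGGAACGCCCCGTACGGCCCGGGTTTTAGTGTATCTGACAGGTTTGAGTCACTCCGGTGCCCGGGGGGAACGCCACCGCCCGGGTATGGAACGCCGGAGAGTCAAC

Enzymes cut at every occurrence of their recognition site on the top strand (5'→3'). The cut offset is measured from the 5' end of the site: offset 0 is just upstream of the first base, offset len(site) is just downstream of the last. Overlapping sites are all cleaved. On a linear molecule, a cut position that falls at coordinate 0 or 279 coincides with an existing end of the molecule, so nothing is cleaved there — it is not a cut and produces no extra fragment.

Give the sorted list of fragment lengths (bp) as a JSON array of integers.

Site scan:
  WciII (GCCCGGG, off=4): starts [75, 95, 105, 141, 189, 231, 250] → cuts [79, 99, 109, 145, 193, 235, 254]
  BxoV (CACGCCG, off=1): starts [14, 40, 51, 58, 82, 112, 129, 156, 166] → cuts [15, 41, 52, 59, 83, 113, 130, 157, 167]
  HnxII (GGAACGCC, off=1): starts [120, 174, 239, 260] → cuts [121, 175, 240, 261]
  LmaVI (GAGTC, off=3): starts [28, 65, 89, 148, 218, 271] → cuts [31, 68, 92, 151, 221, 274]

All cut coordinates (distinct, sorted): [15, 31, 41, 52, 59, 68, 79, 83, 92, 99, 109, 113, 121, 130, 145, 151, 157, 167, 175, 193, 221, 235, 240, 254, 261, 274]

Fragment lengths:
  [0,15): 15 bp
  [15,31): 16 bp
  [31,41): 10 bp
  [41,52): 11 bp
  [52,59): 7 bp
  [59,68): 9 bp
  [68,79): 11 bp
  [79,83): 4 bp
  [83,92): 9 bp
  [92,99): 7 bp
  [99,109): 10 bp
  [109,113): 4 bp
  [113,121): 8 bp
  [121,130): 9 bp
  [130,145): 15 bp
  [145,151): 6 bp
  [151,157): 6 bp
  [157,167): 10 bp
  [167,175): 8 bp
  [175,193): 18 bp
  [193,221): 28 bp
  [221,235): 14 bp
  [235,240): 5 bp
  [240,254): 14 bp
  [254,261): 7 bp
  [261,274): 13 bp
  [274,279): 5 bp

[4,4,5,5,6,6,7,7,7,8,8,9,9,9,10,10,10,11,11,13,14,14,15,15,16,18,28]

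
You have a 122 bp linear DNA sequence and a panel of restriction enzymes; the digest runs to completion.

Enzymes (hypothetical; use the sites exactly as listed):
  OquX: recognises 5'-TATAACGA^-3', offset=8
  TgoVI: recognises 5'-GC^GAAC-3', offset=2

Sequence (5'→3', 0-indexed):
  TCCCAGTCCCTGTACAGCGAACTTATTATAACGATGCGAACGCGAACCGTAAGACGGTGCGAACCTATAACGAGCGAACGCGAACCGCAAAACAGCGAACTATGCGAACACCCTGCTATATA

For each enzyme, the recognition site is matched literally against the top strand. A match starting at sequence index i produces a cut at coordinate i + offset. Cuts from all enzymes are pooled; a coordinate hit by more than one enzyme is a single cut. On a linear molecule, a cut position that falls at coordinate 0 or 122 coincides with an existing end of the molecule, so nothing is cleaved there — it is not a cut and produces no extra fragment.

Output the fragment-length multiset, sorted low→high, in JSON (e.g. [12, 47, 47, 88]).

Scan for sites:
  OquX (TATAACGA, off=8): starts [26, 65] → cuts [34, 73]
  TgoVI (GCGAAC, off=2): starts [16, 35, 41, 58, 73, 79, 94, 103] → cuts [18, 37, 43, 60, 75, 81, 96, 105]

Pooled cuts: [18, 34, 37, 43, 60, 73, 75, 81, 96, 105]

Fragment lengths:
  [0,18): 18 bp
  [18,34): 16 bp
  [34,37): 3 bp
  [37,43): 6 bp
  [43,60): 17 bp
  [60,73): 13 bp
  [73,75): 2 bp
  [75,81): 6 bp
  [81,96): 15 bp
  [96,105): 9 bp
  [105,122): 17 bp

[2,3,6,6,9,13,15,16,17,17,18]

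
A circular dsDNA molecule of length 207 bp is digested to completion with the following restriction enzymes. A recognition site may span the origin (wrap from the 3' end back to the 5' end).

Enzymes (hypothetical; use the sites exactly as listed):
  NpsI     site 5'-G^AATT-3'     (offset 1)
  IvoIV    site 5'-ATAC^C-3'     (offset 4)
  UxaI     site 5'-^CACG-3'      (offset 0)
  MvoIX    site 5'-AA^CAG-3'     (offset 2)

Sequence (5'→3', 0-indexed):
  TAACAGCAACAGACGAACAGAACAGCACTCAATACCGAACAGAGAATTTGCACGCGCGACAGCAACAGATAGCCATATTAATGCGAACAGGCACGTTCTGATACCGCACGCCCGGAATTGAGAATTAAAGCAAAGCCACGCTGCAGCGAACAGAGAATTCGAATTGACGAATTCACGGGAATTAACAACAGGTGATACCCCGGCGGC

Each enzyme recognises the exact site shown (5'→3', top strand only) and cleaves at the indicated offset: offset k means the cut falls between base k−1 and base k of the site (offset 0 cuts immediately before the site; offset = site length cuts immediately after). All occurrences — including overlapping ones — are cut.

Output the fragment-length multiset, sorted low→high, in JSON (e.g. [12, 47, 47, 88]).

Scan for sites:
  NpsI (GAATT, off=1): starts [43, 114, 121, 154, 160, 168, 178] → cuts [44, 115, 122, 155, 161, 169, 179]
  IvoIV (ATACC, off=4): starts [31, 100, 194] → cuts [35, 104, 198]
  UxaI (CACG, off=0): starts [50, 91, 106, 136, 173] → cuts [50, 91, 106, 136, 173]
  MvoIX (AACAG, off=2): starts [1, 7, 15, 20, 37, 63, 85, 148, 186] → cuts [3, 9, 17, 22, 39, 65, 87, 150, 188]

All cut coordinates (distinct, sorted): [3, 9, 17, 22, 35, 39, 44, 50, 65, 87, 91, 104, 106, 115, 122, 136, 150, 155, 161, 169, 173, 179, 188, 198]

Fragments:
  3→9: 6 bp
  9→17: 8 bp
  17→22: 5 bp
  22→35: 13 bp
  35→39: 4 bp
  39→44: 5 bp
  44→50: 6 bp
  50→65: 15 bp
  65→87: 22 bp
  87→91: 4 bp
  91→104: 13 bp
  104→106: 2 bp
  106→115: 9 bp
  115→122: 7 bp
  122→136: 14 bp
  136→150: 14 bp
  150→155: 5 bp
  155→161: 6 bp
  161→169: 8 bp
  169→173: 4 bp
  173→179: 6 bp
  179→188: 9 bp
  188→198: 10 bp
  198→3 (wrap): 207-198+3 = 12 bp

[2,4,4,4,5,5,5,6,6,6,6,7,8,8,9,9,10,12,13,13,14,14,15,22]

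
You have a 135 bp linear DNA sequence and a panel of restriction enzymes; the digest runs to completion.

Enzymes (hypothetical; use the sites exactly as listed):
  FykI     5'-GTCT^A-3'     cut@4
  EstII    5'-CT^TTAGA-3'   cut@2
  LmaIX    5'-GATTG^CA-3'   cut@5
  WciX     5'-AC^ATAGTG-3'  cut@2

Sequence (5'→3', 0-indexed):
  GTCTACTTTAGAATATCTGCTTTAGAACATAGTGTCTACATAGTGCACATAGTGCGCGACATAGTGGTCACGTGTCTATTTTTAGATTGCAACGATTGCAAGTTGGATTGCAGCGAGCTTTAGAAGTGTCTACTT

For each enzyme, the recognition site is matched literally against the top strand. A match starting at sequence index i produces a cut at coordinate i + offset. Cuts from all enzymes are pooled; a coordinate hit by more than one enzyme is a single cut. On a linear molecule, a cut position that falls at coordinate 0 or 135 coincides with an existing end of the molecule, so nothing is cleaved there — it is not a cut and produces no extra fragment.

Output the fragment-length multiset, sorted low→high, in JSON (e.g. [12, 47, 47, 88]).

[2,3,4,4,7,9,9,9,9,12,12,12,12,14,17]

Site scan:
  FykI GTCTA/4: at [0, 33, 73, 127] ⇒ [4, 37, 77, 131]
  EstII CTTTAGA/2: at [5, 19, 117] ⇒ [7, 21, 119]
  LmaIX GATTGCA/5: at [84, 93, 105] ⇒ [89, 98, 110]
  WciX ACATAGTG/2: at [26, 37, 46, 58] ⇒ [28, 39, 48, 60]

All cut coordinates (distinct, sorted): [4, 7, 21, 28, 37, 39, 48, 60, 77, 89, 98, 110, 119, 131]

Fragments:
  [0,4): 4 bp
  [4,7): 3 bp
  [7,21): 14 bp
  [21,28): 7 bp
  [28,37): 9 bp
  [37,39): 2 bp
  [39,48): 9 bp
  [48,60): 12 bp
  [60,77): 17 bp
  [77,89): 12 bp
  [89,98): 9 bp
  [98,110): 12 bp
  [110,119): 9 bp
  [119,131): 12 bp
  [131,135): 4 bp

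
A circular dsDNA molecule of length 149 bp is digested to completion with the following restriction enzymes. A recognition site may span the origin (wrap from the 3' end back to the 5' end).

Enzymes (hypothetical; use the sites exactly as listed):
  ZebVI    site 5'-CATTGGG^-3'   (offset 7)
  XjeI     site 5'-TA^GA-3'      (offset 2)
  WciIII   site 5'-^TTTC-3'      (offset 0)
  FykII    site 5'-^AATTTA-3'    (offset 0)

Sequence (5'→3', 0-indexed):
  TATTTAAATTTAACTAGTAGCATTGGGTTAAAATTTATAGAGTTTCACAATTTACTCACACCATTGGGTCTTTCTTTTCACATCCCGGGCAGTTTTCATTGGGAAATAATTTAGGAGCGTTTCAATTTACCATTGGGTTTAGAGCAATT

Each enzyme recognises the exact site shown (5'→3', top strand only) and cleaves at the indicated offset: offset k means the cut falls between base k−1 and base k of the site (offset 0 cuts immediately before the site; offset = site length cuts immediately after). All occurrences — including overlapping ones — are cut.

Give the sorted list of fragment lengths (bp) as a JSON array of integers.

[2,3,4,4,4,4,4,5,6,8,10,10,12,14,18,20,21]

Per-enzyme occurrences:
  ZebVI (CATTGGG, off=7): starts [20, 61, 96, 130] → cuts [27, 68, 103, 137]
  XjeI (TAGA, off=2): starts [37, 139] → cuts [39, 141]
  WciIII (TTTC, off=0): starts [42, 70, 75, 93, 119] → cuts [42, 70, 75, 93, 119]
  FykII (AATTTA, off=0): starts [6, 31, 48, 107, 123, 145] → cuts [6, 31, 48, 107, 123, 145]

All cut coordinates (distinct, sorted): [6, 27, 31, 39, 42, 48, 68, 70, 75, 93, 103, 107, 119, 123, 137, 141, 145]

Fragment lengths:
  6→27: 21 bp
  27→31: 4 bp
  31→39: 8 bp
  39→42: 3 bp
  42→48: 6 bp
  48→68: 20 bp
  68→70: 2 bp
  70→75: 5 bp
  75→93: 18 bp
  93→103: 10 bp
  103→107: 4 bp
  107→119: 12 bp
  119→123: 4 bp
  123→137: 14 bp
  137→141: 4 bp
  141→145: 4 bp
  145→6 (wrap): 149-145+6 = 10 bp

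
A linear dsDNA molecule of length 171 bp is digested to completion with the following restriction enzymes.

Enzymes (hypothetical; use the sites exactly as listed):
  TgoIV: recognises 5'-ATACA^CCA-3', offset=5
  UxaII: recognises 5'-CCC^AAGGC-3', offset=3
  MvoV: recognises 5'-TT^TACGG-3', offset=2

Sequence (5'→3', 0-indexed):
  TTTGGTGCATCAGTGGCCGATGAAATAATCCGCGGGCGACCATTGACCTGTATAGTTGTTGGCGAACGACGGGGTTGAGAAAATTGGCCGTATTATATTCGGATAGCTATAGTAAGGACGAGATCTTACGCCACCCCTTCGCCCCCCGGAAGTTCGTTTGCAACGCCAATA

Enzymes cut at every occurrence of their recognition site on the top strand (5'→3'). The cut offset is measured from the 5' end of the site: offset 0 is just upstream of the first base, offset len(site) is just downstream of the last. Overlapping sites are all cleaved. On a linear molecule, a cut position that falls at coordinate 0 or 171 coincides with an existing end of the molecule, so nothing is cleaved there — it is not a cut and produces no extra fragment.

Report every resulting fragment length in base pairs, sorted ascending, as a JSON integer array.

[171]

Per-enzyme occurrences:
  TgoIV (ATACACCA, off=5): no sites
  UxaII (CCCAAGGC, off=3): no sites
  MvoV (TTTACGG, off=2): no sites

Pooled cuts: ∅

Fragment lengths:
  no cuts → one linear fragment of 171 bp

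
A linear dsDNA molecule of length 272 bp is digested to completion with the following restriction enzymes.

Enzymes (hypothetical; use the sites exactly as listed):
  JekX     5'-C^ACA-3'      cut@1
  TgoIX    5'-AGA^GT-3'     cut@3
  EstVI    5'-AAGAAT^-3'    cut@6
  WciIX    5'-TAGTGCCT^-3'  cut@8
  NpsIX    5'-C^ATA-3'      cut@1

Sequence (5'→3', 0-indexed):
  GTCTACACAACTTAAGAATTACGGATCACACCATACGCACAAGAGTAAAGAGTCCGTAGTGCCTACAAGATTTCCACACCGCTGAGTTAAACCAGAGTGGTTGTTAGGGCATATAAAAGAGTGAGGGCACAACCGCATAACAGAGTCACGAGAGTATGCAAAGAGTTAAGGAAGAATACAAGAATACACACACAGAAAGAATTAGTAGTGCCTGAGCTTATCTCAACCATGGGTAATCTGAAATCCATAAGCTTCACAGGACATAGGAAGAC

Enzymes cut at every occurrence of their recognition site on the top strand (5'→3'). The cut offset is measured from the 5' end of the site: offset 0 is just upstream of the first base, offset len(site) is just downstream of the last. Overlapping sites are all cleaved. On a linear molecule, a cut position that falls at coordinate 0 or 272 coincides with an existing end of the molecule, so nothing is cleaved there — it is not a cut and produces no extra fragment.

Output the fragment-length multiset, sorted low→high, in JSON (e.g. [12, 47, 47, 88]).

Per-enzyme occurrences:
  JekX CACA/1: at [5, 26, 37, 74, 127, 186, 188, 190, 254] ⇒ [6, 27, 38, 75, 128, 187, 189, 191, 255]
  TgoIX AGAGT/3: at [41, 48, 93, 117, 141, 150, 161] ⇒ [44, 51, 96, 120, 144, 153, 164]
  EstVI AAGAAT/6: at [13, 171, 179, 196] ⇒ [19, 177, 185, 202]
  WciIX TAGTGCCT/8: at [56, 205] ⇒ [64, 213]
  NpsIX CATA/1: at [31, 109, 135, 245, 261] ⇒ [32, 110, 136, 246, 262]

Pooled cuts: [6, 19, 27, 32, 38, 44, 51, 64, 75, 96, 110, 120, 128, 136, 144, 153, 164, 177, 185, 187, 189, 191, 202, 213, 246, 255, 262]

Fragments:
  [0,6): 6 bp
  [6,19): 13 bp
  [19,27): 8 bp
  [27,32): 5 bp
  [32,38): 6 bp
  [38,44): 6 bp
  [44,51): 7 bp
  [51,64): 13 bp
  [64,75): 11 bp
  [75,96): 21 bp
  [96,110): 14 bp
  [110,120): 10 bp
  [120,128): 8 bp
  [128,136): 8 bp
  [136,144): 8 bp
  [144,153): 9 bp
  [153,164): 11 bp
  [164,177): 13 bp
  [177,185): 8 bp
  [185,187): 2 bp
  [187,189): 2 bp
  [189,191): 2 bp
  [191,202): 11 bp
  [202,213): 11 bp
  [213,246): 33 bp
  [246,255): 9 bp
  [255,262): 7 bp
  [262,272): 10 bp

[2,2,2,5,6,6,6,7,7,8,8,8,8,8,9,9,10,10,11,11,11,11,13,13,13,14,21,33]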